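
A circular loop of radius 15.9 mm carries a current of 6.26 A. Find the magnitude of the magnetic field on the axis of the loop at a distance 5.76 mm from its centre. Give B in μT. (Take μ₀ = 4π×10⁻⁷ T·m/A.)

On the axis of a circular loop, B = μ₀IR² / [2(R²+z²)^(3/2)].
R² + z² = (0.0159)² + (0.00576)² = 0.000286 m², and (R²+z²)^(3/2) = 4.84×10⁻⁶ m³.
B = (4π×10⁻⁷ × 6.26 × 0.0002528) / (2 × 4.84×10⁻⁶) = 2.06×10⁻⁴ T.

B ≈ 206 μT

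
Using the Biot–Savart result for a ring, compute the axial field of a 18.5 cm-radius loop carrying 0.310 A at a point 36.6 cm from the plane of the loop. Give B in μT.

On the axis of a circular loop, B = μ₀IR² / [2(R²+z²)^(3/2)].
R² + z² = (0.185)² + (0.366)² = 0.1682 m², and (R²+z²)^(3/2) = 6.90×10⁻² m³.
B = (4π×10⁻⁷ × 0.310 × 0.03422) / (2 × 6.90×10⁻²) = 9.67×10⁻⁸ T.

B ≈ 0.0967 μT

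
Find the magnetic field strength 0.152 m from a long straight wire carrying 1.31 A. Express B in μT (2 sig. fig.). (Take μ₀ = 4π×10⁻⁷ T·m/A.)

For an infinitely long straight wire, B = μ₀I/(2πd).
B = (4π×10⁻⁷ × 1.31) / (2π × 0.152) = 1.72×10⁻⁶ T.

B ≈ 1.7 μT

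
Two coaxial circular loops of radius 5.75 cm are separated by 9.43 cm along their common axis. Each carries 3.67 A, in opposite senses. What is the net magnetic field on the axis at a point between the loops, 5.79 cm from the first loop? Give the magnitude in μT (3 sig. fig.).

B ≈ 10.2 μT

Each loop contributes B = μ₀IR²/[2(R²+z²)^(3/2)] on the axis, with z measured from that loop.
Loop 1 (z = 0.0579 m): B₁ = 1.40×10⁻⁵ T. Loop 2 (z = 0.0364 m): B₂ = 2.42×10⁻⁵ T.
The fields oppose: B = |B₁ − B₂| = 1.02×10⁻⁵ T.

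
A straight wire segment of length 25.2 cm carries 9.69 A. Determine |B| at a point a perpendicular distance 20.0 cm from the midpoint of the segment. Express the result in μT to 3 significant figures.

For a finite straight segment, B = (μ₀I/4πd)(sinθ₁ + sinθ₂), where θ₁, θ₂ are the angles from the perpendicular to each end.
The perpendicular from the point meets the wire at its midpoint, so each end is L/2 = 0.126 m away along the wire.
sinθ₁ = 0.126/√(0.126²+0.2²) = 0.5330; sinθ₂ = 0.126/√(0.126²+0.2²) = 0.5330.
B = (4π×10⁻⁷ × 9.69) / (4π × 0.2) × (0.5330 + 0.5330) = 5.17×10⁻⁶ T.

B ≈ 5.17 μT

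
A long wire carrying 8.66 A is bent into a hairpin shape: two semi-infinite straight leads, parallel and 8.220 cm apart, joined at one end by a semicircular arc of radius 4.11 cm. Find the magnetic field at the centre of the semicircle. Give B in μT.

B ≈ 108 μT

The semicircular arc contributes B_arc = μ₀I·π/(4πR) = μ₀I/(4R) = 6.62×10⁻⁵ T.
Each semi-infinite lead is at perpendicular distance R = 0.0411 m from the centre, with the perpendicular foot at its near end, so it contributes μ₀I/(4πR); both point the same way, together 4.21×10⁻⁵ T.
Arc and leads all point the same direction: B = 6.62×10⁻⁵ + 4.21×10⁻⁵ = 1.08×10⁻⁴ T.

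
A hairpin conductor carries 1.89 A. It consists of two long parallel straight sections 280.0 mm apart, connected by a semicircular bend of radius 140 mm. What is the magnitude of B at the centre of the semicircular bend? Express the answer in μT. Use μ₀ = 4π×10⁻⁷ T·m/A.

B ≈ 6.94 μT

The semicircular arc contributes B_arc = μ₀I·π/(4πR) = μ₀I/(4R) = 4.24×10⁻⁶ T.
Each semi-infinite lead is at perpendicular distance R = 0.14 m from the centre, with the perpendicular foot at its near end, so it contributes μ₀I/(4πR); both point the same way, together 2.70×10⁻⁶ T.
Arc and leads all point the same direction: B = 4.24×10⁻⁶ + 2.70×10⁻⁶ = 6.94×10⁻⁶ T.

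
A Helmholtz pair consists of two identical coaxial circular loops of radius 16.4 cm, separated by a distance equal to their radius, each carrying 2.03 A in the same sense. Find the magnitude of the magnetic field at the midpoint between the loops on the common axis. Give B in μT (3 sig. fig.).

Each loop contributes B = μ₀IR²/[2(R²+z²)^(3/2)] on the axis, with z measured from that loop.
Loop 1 (z = 0.082 m): B₁ = 5.57×10⁻⁶ T. Loop 2 (z = 0.082 m): B₂ = 5.57×10⁻⁶ T.
The fields add: B = B₁ + B₂ = 1.11×10⁻⁵ T.

B ≈ 11.1 μT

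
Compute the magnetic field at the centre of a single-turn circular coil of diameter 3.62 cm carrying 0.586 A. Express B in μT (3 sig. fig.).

B ≈ 20.3 μT

At the centre of a circular loop the Biot–Savart law gives B = μ₀I/(2R) (so R = 0.0181 m).
B = (4π×10⁻⁷ × 0.586) / (2 × 0.0181) = 2.03×10⁻⁵ T.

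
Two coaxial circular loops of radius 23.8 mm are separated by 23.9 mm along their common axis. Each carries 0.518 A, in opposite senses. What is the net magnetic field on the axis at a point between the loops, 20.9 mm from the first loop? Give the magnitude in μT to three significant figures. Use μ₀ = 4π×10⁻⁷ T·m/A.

B ≈ 7.55 μT

Each loop contributes B = μ₀IR²/[2(R²+z²)^(3/2)] on the axis, with z measured from that loop.
Loop 1 (z = 0.0209 m): B₁ = 5.80×10⁻⁶ T. Loop 2 (z = 0.003 m): B₂ = 1.34×10⁻⁵ T.
The fields oppose: B = |B₁ − B₂| = 7.55×10⁻⁶ T.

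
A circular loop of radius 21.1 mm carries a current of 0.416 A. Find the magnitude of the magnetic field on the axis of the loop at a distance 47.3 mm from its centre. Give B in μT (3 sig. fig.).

On the axis of a circular loop, B = μ₀IR² / [2(R²+z²)^(3/2)].
R² + z² = (0.0211)² + (0.0473)² = 0.002682 m², and (R²+z²)^(3/2) = 1.39×10⁻⁴ m³.
B = (4π×10⁻⁷ × 0.416 × 0.0004452) / (2 × 1.39×10⁻⁴) = 8.38×10⁻⁷ T.

B ≈ 0.838 μT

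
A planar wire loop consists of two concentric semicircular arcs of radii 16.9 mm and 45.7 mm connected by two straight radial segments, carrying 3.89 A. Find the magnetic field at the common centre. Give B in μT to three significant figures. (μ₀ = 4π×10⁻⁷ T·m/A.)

B ≈ 45.6 μT

The radial connectors point toward the centre, so dl × r̂ = 0 and they contribute nothing.
Each semicircle gives μ₀I/(4R): inner arc 7.23×10⁻⁵ T, outer arc 2.67×10⁻⁵ T.
The two arcs carry current in opposite angular senses, so their fields oppose: B = |7.23×10⁻⁵ − 2.67×10⁻⁵| = 4.56×10⁻⁵ T.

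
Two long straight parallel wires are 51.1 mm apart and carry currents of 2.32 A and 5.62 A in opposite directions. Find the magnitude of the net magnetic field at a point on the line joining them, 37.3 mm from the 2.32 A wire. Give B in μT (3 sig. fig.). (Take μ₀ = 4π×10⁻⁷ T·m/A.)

B ≈ 93.9 μT

Each long wire gives B = μ₀I/(2πd). Distances are d₁ = 0.0373 m and d₂ = 0.0138 m.
B₁ = 1.24×10⁻⁵ T, B₂ = 8.14×10⁻⁵ T.
Between antiparallel currents both contributions point the same way, so they add. B = B₁ + B₂ = 1.24×10⁻⁵ + 8.14×10⁻⁵ = 9.39×10⁻⁵ T.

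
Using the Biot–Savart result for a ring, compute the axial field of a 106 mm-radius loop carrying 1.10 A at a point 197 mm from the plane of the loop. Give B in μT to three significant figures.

On the axis of a circular loop, B = μ₀IR² / [2(R²+z²)^(3/2)].
R² + z² = (0.106)² + (0.197)² = 0.05005 m², and (R²+z²)^(3/2) = 1.12×10⁻² m³.
B = (4π×10⁻⁷ × 1.10 × 0.01124) / (2 × 1.12×10⁻²) = 6.94×10⁻⁷ T.

B ≈ 0.694 μT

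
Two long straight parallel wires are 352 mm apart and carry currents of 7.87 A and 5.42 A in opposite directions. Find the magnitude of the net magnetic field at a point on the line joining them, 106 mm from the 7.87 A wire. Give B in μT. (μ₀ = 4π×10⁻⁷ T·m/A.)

B ≈ 19.3 μT

Each long wire gives B = μ₀I/(2πd). Distances are d₁ = 0.106 m and d₂ = 0.246 m.
B₁ = 1.48×10⁻⁵ T, B₂ = 4.41×10⁻⁶ T.
Between antiparallel currents both contributions point the same way, so they add. B = B₁ + B₂ = 1.48×10⁻⁵ + 4.41×10⁻⁶ = 1.93×10⁻⁵ T.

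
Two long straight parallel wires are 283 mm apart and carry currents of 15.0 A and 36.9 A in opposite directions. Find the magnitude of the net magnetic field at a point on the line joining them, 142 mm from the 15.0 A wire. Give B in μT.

Each long wire gives B = μ₀I/(2πd). Distances are d₁ = 0.142 m and d₂ = 0.141 m.
B₁ = 2.11×10⁻⁵ T, B₂ = 5.23×10⁻⁵ T.
Between antiparallel currents both contributions point the same way, so they add. B = B₁ + B₂ = 2.11×10⁻⁵ + 5.23×10⁻⁵ = 7.35×10⁻⁵ T.

B ≈ 73.5 μT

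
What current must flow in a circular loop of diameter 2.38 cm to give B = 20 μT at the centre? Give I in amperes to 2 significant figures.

I ≈ 0.38 A

At the centre of a circular loop B = μ₀I/(2R), so I = 2RB/μ₀.
With R = 0.0119 m, I = 2 × 0.0119 × 2.00×10⁻⁵ / (4π×10⁻⁷) = 0.379 A.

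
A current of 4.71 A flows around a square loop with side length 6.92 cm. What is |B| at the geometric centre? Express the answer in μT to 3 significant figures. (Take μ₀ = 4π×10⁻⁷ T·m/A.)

B ≈ 77.0 μT

Each side is a finite straight segment at perpendicular distance d = a/(2 tan(π/4)) = 0.0346 m from the centre, with end-angles ±π/4.
One side contributes B₁ = (μ₀I/4πd)·2 sin(π/4) = 1.93×10⁻⁵ T.
All 4 sides add in the same direction: B = 4 × 1.93×10⁻⁵ = 7.70×10⁻⁵ T.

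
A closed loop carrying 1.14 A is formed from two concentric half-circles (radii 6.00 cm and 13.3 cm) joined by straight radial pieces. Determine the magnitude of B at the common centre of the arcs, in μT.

B ≈ 3.28 μT

The radial connectors point toward the centre, so dl × r̂ = 0 and they contribute nothing.
Each semicircle gives μ₀I/(4R): inner arc 5.97×10⁻⁶ T, outer arc 2.69×10⁻⁶ T.
The two arcs carry current in opposite angular senses, so their fields oppose: B = |5.97×10⁻⁶ − 2.69×10⁻⁶| = 3.28×10⁻⁶ T.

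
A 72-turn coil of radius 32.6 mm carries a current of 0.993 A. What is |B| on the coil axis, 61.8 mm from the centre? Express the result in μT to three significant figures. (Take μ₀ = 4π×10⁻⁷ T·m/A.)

For an N-turn flat coil, B = Nμ₀IR²/[2(R²+z²)^(3/2)] with R = 0.0326 m, z = 0.0618 m.
B = 72 × 1.94×10⁻⁶ T = 1.40×10⁻⁴ T.

B ≈ 140 μT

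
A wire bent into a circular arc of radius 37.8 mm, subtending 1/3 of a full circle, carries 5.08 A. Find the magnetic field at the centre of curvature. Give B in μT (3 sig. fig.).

B ≈ 28.1 μT

The Biot–Savart field of a circular arc at its centre is B = μ₀Iφ/(4πR), with φ = 2.094 rad.
B = (4π×10⁻⁷ × 5.08 × 2.094) / (4π × 0.0378) = 2.81×10⁻⁵ T.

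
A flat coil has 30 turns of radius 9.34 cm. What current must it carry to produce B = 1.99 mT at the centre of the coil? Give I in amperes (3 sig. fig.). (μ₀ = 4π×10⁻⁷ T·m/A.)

For an N-turn coil, B = Nμ₀I/(2R) with R = 0.0934 m, so I = 2RB/(Nμ₀) = 2 × 0.0934 × 1.99×10⁻³ / (30 × 4π×10⁻⁷) = 9.86 A.

I ≈ 9.86 A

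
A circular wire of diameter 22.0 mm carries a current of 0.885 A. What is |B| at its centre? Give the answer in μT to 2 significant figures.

At the centre of a circular loop the Biot–Savart law gives B = μ₀I/(2R) (so R = 0.011 m).
B = (4π×10⁻⁷ × 0.885) / (2 × 0.011) = 5.06×10⁻⁵ T.

B ≈ 51 μT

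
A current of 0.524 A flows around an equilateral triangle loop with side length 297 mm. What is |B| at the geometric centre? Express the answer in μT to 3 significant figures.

B ≈ 3.18 μT

Each side is a finite straight segment at perpendicular distance d = a/(2 tan(π/3)) = 0.08574 m from the centre, with end-angles ±π/3.
One side contributes B₁ = (μ₀I/4πd)·2 sin(π/3) = 1.06×10⁻⁶ T.
All 3 sides add in the same direction: B = 3 × 1.06×10⁻⁶ = 3.18×10⁻⁶ T.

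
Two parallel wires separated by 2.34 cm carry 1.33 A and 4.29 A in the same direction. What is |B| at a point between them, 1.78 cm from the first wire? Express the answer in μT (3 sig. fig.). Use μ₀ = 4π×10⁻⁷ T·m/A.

B ≈ 138 μT

Each long wire gives B = μ₀I/(2πd). Distances are d₁ = 0.0178 m and d₂ = 0.0056 m.
B₁ = 1.49×10⁻⁵ T, B₂ = 1.53×10⁻⁴ T.
Between parallel currents the two contributions point in opposite directions, so they subtract. B = |B₁ − B₂| = |1.49×10⁻⁵ − 1.53×10⁻⁴| = 1.38×10⁻⁴ T.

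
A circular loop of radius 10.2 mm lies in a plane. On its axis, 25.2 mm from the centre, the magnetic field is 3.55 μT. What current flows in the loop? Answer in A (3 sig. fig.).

I ≈ 1.09 A

On the axis of a loop, B = μ₀IR²/[2(R²+z²)^(3/2)], so I = 2B(R²+z²)^(3/2)/(μ₀R²).
R² + z² = 0.000104 + 0.000635 = 0.0007391 m²; raised to 3/2 gives 2.01×10⁻⁵ m³.
I = 2 × 3.55×10⁻⁶ × 2.01×10⁻⁵ / (1.26×10⁻⁶ × 0.000104) = 1.09 A.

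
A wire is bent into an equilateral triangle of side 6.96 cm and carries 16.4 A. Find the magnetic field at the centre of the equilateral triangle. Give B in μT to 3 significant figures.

B ≈ 424 μT

Each side is a finite straight segment at perpendicular distance d = a/(2 tan(π/3)) = 0.02009 m from the centre, with end-angles ±π/3.
One side contributes B₁ = (μ₀I/4πd)·2 sin(π/3) = 1.41×10⁻⁴ T.
All 3 sides add in the same direction: B = 3 × 1.41×10⁻⁴ = 4.24×10⁻⁴ T.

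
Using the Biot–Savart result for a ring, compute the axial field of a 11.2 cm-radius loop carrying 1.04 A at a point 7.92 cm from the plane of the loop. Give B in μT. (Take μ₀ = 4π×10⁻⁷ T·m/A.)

On the axis of a circular loop, B = μ₀IR² / [2(R²+z²)^(3/2)].
R² + z² = (0.112)² + (0.0792)² = 0.01882 m², and (R²+z²)^(3/2) = 2.58×10⁻³ m³.
B = (4π×10⁻⁷ × 1.04 × 0.01254) / (2 × 2.58×10⁻³) = 3.18×10⁻⁶ T.

B ≈ 3.18 μT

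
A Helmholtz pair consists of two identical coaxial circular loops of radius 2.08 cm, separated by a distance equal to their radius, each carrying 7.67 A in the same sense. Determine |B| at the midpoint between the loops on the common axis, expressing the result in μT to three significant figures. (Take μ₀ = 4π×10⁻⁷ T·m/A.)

Each loop contributes B = μ₀IR²/[2(R²+z²)^(3/2)] on the axis, with z measured from that loop.
Loop 1 (z = 0.0104 m): B₁ = 1.66×10⁻⁴ T. Loop 2 (z = 0.0104 m): B₂ = 1.66×10⁻⁴ T.
The fields add: B = B₁ + B₂ = 3.32×10⁻⁴ T.

B ≈ 332 μT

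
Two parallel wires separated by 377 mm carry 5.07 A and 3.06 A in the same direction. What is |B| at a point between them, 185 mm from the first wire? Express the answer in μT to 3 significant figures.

B ≈ 2.29 μT

Each long wire gives B = μ₀I/(2πd). Distances are d₁ = 0.185 m and d₂ = 0.192 m.
B₁ = 5.48×10⁻⁶ T, B₂ = 3.19×10⁻⁶ T.
Between parallel currents the two contributions point in opposite directions, so they subtract. B = |B₁ − B₂| = |5.48×10⁻⁶ − 3.19×10⁻⁶| = 2.29×10⁻⁶ T.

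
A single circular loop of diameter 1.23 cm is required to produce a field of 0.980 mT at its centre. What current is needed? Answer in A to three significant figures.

I ≈ 9.59 A

At the centre of a circular loop B = μ₀I/(2R), so I = 2RB/μ₀.
With R = 0.00615 m, I = 2 × 0.00615 × 9.80×10⁻⁴ / (4π×10⁻⁷) = 9.59 A.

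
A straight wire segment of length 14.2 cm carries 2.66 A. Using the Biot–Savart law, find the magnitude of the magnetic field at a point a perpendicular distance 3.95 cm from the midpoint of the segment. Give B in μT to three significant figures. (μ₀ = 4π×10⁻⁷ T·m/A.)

For a finite straight segment, B = (μ₀I/4πd)(sinθ₁ + sinθ₂), where θ₁, θ₂ are the angles from the perpendicular to each end.
The perpendicular from the point meets the wire at its midpoint, so each end is L/2 = 0.071 m away along the wire.
sinθ₁ = 0.071/√(0.071²+0.0395²) = 0.8739; sinθ₂ = 0.071/√(0.071²+0.0395²) = 0.8739.
B = (4π×10⁻⁷ × 2.66) / (4π × 0.0395) × (0.8739 + 0.8739) = 1.18×10⁻⁵ T.

B ≈ 11.8 μT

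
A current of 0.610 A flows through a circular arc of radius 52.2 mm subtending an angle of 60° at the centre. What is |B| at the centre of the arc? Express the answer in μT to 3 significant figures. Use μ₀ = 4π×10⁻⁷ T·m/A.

B ≈ 1.22 μT

The Biot–Savart field of a circular arc at its centre is B = μ₀Iφ/(4πR), with φ = 1.047 rad.
B = (4π×10⁻⁷ × 0.610 × 1.047) / (4π × 0.0522) = 1.22×10⁻⁶ T.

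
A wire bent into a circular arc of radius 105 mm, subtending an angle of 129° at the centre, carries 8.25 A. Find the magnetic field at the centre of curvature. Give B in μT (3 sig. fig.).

The Biot–Savart field of a circular arc at its centre is B = μ₀Iφ/(4πR), with φ = 2.251 rad.
B = (4π×10⁻⁷ × 8.25 × 2.251) / (4π × 0.105) = 1.77×10⁻⁵ T.

B ≈ 17.7 μT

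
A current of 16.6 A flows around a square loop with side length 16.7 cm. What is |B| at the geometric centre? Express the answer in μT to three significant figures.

B ≈ 112 μT

Each side is a finite straight segment at perpendicular distance d = a/(2 tan(π/4)) = 0.0835 m from the centre, with end-angles ±π/4.
One side contributes B₁ = (μ₀I/4πd)·2 sin(π/4) = 2.81×10⁻⁵ T.
All 4 sides add in the same direction: B = 4 × 2.81×10⁻⁵ = 1.12×10⁻⁴ T.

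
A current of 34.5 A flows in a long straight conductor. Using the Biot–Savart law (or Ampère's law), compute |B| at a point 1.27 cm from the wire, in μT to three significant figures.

For an infinitely long straight wire, B = μ₀I/(2πd).
B = (4π×10⁻⁷ × 34.5) / (2π × 0.0127) = 5.43×10⁻⁴ T.

B ≈ 543 μT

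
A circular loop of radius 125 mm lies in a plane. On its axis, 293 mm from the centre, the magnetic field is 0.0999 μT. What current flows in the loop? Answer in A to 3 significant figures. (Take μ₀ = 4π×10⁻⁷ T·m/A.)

I ≈ 0.329 A

On the axis of a loop, B = μ₀IR²/[2(R²+z²)^(3/2)], so I = 2B(R²+z²)^(3/2)/(μ₀R²).
R² + z² = 0.01562 + 0.08585 = 0.1015 m²; raised to 3/2 gives 3.23×10⁻² m³.
I = 2 × 9.99×10⁻⁸ × 3.23×10⁻² / (1.26×10⁻⁶ × 0.01562) = 0.329 A.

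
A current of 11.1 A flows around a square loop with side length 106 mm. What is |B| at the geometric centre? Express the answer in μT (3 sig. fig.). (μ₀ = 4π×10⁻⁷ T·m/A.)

B ≈ 118 μT

Each side is a finite straight segment at perpendicular distance d = a/(2 tan(π/4)) = 0.053 m from the centre, with end-angles ±π/4.
One side contributes B₁ = (μ₀I/4πd)·2 sin(π/4) = 2.96×10⁻⁵ T.
All 4 sides add in the same direction: B = 4 × 2.96×10⁻⁵ = 1.18×10⁻⁴ T.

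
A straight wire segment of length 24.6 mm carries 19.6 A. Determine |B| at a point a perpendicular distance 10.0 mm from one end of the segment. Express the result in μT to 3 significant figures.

For a finite straight segment, B = (μ₀I/4πd)(sinθ₁ + sinθ₂), where θ₁, θ₂ are the angles from the perpendicular to each end.
The perpendicular foot is at one end, so the two end-offsets along the wire are 0 and L = 0.0246 m.
sinθ₁ = 0/√(0²+0.01²) = 0.0000; sinθ₂ = 0.0246/√(0.0246²+0.01²) = 0.9264.
B = (4π×10⁻⁷ × 19.6) / (4π × 0.01) × (0.0000 + 0.9264) = 1.82×10⁻⁴ T.

B ≈ 182 μT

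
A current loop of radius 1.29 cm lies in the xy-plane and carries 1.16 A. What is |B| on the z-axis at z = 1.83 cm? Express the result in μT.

On the axis of a circular loop, B = μ₀IR² / [2(R²+z²)^(3/2)].
R² + z² = (0.0129)² + (0.0183)² = 0.0005013 m², and (R²+z²)^(3/2) = 1.12×10⁻⁵ m³.
B = (4π×10⁻⁷ × 1.16 × 0.0001664) / (2 × 1.12×10⁻⁵) = 1.08×10⁻⁵ T.

B ≈ 10.8 μT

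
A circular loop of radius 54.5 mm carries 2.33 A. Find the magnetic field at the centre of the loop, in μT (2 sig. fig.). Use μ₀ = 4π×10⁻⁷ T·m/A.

B ≈ 27 μT

At the centre of a circular loop the Biot–Savart law gives B = μ₀I/(2R).
B = (4π×10⁻⁷ × 2.33) / (2 × 0.0545) = 2.69×10⁻⁵ T.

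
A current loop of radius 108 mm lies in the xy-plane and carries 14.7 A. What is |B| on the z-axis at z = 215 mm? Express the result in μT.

B ≈ 7.73 μT

On the axis of a circular loop, B = μ₀IR² / [2(R²+z²)^(3/2)].
R² + z² = (0.108)² + (0.215)² = 0.05789 m², and (R²+z²)^(3/2) = 1.39×10⁻² m³.
B = (4π×10⁻⁷ × 14.7 × 0.01166) / (2 × 1.39×10⁻²) = 7.73×10⁻⁶ T.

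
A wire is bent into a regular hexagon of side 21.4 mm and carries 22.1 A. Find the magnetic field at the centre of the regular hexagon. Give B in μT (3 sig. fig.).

Each side is a finite straight segment at perpendicular distance d = a/(2 tan(π/6)) = 0.01853 m from the centre, with end-angles ±π/6.
One side contributes B₁ = (μ₀I/4πd)·2 sin(π/6) = 1.19×10⁻⁴ T.
All 6 sides add in the same direction: B = 6 × 1.19×10⁻⁴ = 7.15×10⁻⁴ T.

B ≈ 715 μT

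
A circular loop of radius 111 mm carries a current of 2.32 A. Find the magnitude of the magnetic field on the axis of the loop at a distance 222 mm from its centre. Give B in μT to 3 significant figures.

B ≈ 1.17 μT

On the axis of a circular loop, B = μ₀IR² / [2(R²+z²)^(3/2)].
R² + z² = (0.111)² + (0.222)² = 0.06161 m², and (R²+z²)^(3/2) = 1.53×10⁻² m³.
B = (4π×10⁻⁷ × 2.32 × 0.01232) / (2 × 1.53×10⁻²) = 1.17×10⁻⁶ T.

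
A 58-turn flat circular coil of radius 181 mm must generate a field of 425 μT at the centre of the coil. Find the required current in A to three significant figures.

For an N-turn coil, B = Nμ₀I/(2R) with R = 0.181 m, so I = 2RB/(Nμ₀) = 2 × 0.181 × 4.25×10⁻⁴ / (58 × 4π×10⁻⁷) = 2.11 A.

I ≈ 2.11 A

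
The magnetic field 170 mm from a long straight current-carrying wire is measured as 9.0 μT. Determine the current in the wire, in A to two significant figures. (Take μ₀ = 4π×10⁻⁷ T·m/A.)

I ≈ 7.7 A

For a long straight wire B = μ₀I/(2πd), so I = 2πdB/μ₀.
I = 2π × 0.17 × 9.00×10⁻⁶ / (4π×10⁻⁷) = 7.65 A.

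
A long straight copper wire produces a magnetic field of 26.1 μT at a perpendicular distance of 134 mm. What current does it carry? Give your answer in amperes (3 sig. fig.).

I ≈ 17.5 A

For a long straight wire B = μ₀I/(2πd), so I = 2πdB/μ₀.
I = 2π × 0.134 × 2.61×10⁻⁵ / (4π×10⁻⁷) = 17.5 A.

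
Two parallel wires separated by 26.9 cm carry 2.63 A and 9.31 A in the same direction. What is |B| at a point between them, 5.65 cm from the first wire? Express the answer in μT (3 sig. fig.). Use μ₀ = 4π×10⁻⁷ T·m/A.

B ≈ 0.547 μT

Each long wire gives B = μ₀I/(2πd). Distances are d₁ = 0.0565 m and d₂ = 0.2125 m.
B₁ = 9.31×10⁻⁶ T, B₂ = 8.76×10⁻⁶ T.
Between parallel currents the two contributions point in opposite directions, so they subtract. B = |B₁ − B₂| = |9.31×10⁻⁶ − 8.76×10⁻⁶| = 5.47×10⁻⁷ T.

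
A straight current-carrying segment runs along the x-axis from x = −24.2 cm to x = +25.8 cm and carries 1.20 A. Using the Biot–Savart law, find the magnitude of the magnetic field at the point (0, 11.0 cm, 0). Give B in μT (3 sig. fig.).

For a finite straight segment, B = (μ₀I/4πd)(sinθ₁ + sinθ₂), where θ₁, θ₂ are the angles from the perpendicular to each end.
The perpendicular distance is d = 0.11 m; the end-offsets along the wire are a = 0.242 m and b = 0.258 m.
sinθ₁ = 0.242/√(0.242²+0.11²) = 0.9104; sinθ₂ = 0.258/√(0.258²+0.11²) = 0.9199.
B = (4π×10⁻⁷ × 1.20) / (4π × 0.11) × (0.9104 + 0.9199) = 2.00×10⁻⁶ T.

B ≈ 2.00 μT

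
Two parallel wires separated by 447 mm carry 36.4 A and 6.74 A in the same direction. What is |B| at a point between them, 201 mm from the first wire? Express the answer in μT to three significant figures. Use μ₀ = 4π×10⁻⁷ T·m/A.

B ≈ 30.7 μT

Each long wire gives B = μ₀I/(2πd). Distances are d₁ = 0.201 m and d₂ = 0.246 m.
B₁ = 3.62×10⁻⁵ T, B₂ = 5.48×10⁻⁶ T.
Between parallel currents the two contributions point in opposite directions, so they subtract. B = |B₁ − B₂| = |3.62×10⁻⁵ − 5.48×10⁻⁶| = 3.07×10⁻⁵ T.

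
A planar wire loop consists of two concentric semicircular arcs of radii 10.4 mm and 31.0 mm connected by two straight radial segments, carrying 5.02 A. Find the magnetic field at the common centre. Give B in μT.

The radial connectors point toward the centre, so dl × r̂ = 0 and they contribute nothing.
Each semicircle gives μ₀I/(4R): inner arc 1.52×10⁻⁴ T, outer arc 5.09×10⁻⁵ T.
The two arcs carry current in opposite angular senses, so their fields oppose: B = |1.52×10⁻⁴ − 5.09×10⁻⁵| = 1.01×10⁻⁴ T.

B ≈ 101 μT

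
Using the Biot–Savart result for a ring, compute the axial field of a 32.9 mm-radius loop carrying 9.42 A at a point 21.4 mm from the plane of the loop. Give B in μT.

On the axis of a circular loop, B = μ₀IR² / [2(R²+z²)^(3/2)].
R² + z² = (0.0329)² + (0.0214)² = 0.00154 m², and (R²+z²)^(3/2) = 6.05×10⁻⁵ m³.
B = (4π×10⁻⁷ × 9.42 × 0.001082) / (2 × 6.05×10⁻⁵) = 1.06×10⁻⁴ T.

B ≈ 106 μT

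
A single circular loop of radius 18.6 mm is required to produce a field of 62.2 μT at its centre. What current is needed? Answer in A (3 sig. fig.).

At the centre of a circular loop B = μ₀I/(2R), so I = 2RB/μ₀.
With R = 0.0186 m, I = 2 × 0.0186 × 6.22×10⁻⁵ / (4π×10⁻⁷) = 1.84 A.

I ≈ 1.84 A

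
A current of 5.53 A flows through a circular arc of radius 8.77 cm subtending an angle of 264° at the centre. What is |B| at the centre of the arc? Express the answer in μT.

B ≈ 29.1 μT

The Biot–Savart field of a circular arc at its centre is B = μ₀Iφ/(4πR), with φ = 4.608 rad.
B = (4π×10⁻⁷ × 5.53 × 4.608) / (4π × 0.0877) = 2.91×10⁻⁵ T.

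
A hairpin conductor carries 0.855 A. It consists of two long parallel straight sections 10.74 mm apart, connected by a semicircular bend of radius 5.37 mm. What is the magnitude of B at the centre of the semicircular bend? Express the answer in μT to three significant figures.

B ≈ 81.9 μT

The semicircular arc contributes B_arc = μ₀I·π/(4πR) = μ₀I/(4R) = 5.00×10⁻⁵ T.
Each semi-infinite lead is at perpendicular distance R = 0.00537 m from the centre, with the perpendicular foot at its near end, so it contributes μ₀I/(4πR); both point the same way, together 3.18×10⁻⁵ T.
Arc and leads all point the same direction: B = 5.00×10⁻⁵ + 3.18×10⁻⁵ = 8.19×10⁻⁵ T.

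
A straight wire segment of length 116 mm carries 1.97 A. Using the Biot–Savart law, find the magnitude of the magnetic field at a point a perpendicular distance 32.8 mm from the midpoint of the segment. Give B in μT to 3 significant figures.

For a finite straight segment, B = (μ₀I/4πd)(sinθ₁ + sinθ₂), where θ₁, θ₂ are the angles from the perpendicular to each end.
The perpendicular from the point meets the wire at its midpoint, so each end is L/2 = 0.058 m away along the wire.
sinθ₁ = 0.058/√(0.058²+0.0328²) = 0.8705; sinθ₂ = 0.058/√(0.058²+0.0328²) = 0.8705.
B = (4π×10⁻⁷ × 1.97) / (4π × 0.0328) × (0.8705 + 0.8705) = 1.05×10⁻⁵ T.

B ≈ 10.5 μT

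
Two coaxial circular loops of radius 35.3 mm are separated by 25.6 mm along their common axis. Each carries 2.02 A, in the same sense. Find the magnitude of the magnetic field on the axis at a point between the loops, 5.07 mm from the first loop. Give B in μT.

B ≈ 58.1 μT

Each loop contributes B = μ₀IR²/[2(R²+z²)^(3/2)] on the axis, with z measured from that loop.
Loop 1 (z = 0.00507 m): B₁ = 3.49×10⁻⁵ T. Loop 2 (z = 0.02053 m): B₂ = 2.32×10⁻⁵ T.
The fields add: B = B₁ + B₂ = 5.81×10⁻⁵ T.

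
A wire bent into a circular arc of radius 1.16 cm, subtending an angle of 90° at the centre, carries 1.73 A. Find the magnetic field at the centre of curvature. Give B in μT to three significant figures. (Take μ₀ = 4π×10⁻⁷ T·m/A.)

B ≈ 23.4 μT

The Biot–Savart field of a circular arc at its centre is B = μ₀Iφ/(4πR), with φ = 1.571 rad.
B = (4π×10⁻⁷ × 1.73 × 1.571) / (4π × 0.0116) = 2.34×10⁻⁵ T.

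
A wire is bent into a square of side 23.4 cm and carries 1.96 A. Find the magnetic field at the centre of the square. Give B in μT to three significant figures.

B ≈ 9.48 μT

Each side is a finite straight segment at perpendicular distance d = a/(2 tan(π/4)) = 0.117 m from the centre, with end-angles ±π/4.
One side contributes B₁ = (μ₀I/4πd)·2 sin(π/4) = 2.37×10⁻⁶ T.
All 4 sides add in the same direction: B = 4 × 2.37×10⁻⁶ = 9.48×10⁻⁶ T.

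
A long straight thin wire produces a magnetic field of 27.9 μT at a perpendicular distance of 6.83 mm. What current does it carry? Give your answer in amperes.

I ≈ 0.953 A

For a long straight wire B = μ₀I/(2πd), so I = 2πdB/μ₀.
I = 2π × 0.00683 × 2.79×10⁻⁵ / (4π×10⁻⁷) = 0.953 A.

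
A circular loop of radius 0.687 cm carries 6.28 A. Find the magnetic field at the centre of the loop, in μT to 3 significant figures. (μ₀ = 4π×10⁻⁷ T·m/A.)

B ≈ 574 μT

At the centre of a circular loop the Biot–Savart law gives B = μ₀I/(2R).
B = (4π×10⁻⁷ × 6.28) / (2 × 0.00687) = 5.74×10⁻⁴ T.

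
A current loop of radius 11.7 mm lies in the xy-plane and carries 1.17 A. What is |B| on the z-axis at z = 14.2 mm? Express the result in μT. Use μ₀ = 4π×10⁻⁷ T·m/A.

On the axis of a circular loop, B = μ₀IR² / [2(R²+z²)^(3/2)].
R² + z² = (0.0117)² + (0.0142)² = 0.0003385 m², and (R²+z²)^(3/2) = 6.23×10⁻⁶ m³.
B = (4π×10⁻⁷ × 1.17 × 0.0001369) / (2 × 6.23×10⁻⁶) = 1.62×10⁻⁵ T.

B ≈ 16.2 μT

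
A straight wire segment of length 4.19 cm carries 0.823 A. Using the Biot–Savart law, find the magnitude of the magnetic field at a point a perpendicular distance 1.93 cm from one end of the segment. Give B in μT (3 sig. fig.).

For a finite straight segment, B = (μ₀I/4πd)(sinθ₁ + sinθ₂), where θ₁, θ₂ are the angles from the perpendicular to each end.
The perpendicular foot is at one end, so the two end-offsets along the wire are 0 and L = 0.0419 m.
sinθ₁ = 0/√(0²+0.0193²) = 0.0000; sinθ₂ = 0.0419/√(0.0419²+0.0193²) = 0.9083.
B = (4π×10⁻⁷ × 0.823) / (4π × 0.0193) × (0.0000 + 0.9083) = 3.87×10⁻⁶ T.

B ≈ 3.87 μT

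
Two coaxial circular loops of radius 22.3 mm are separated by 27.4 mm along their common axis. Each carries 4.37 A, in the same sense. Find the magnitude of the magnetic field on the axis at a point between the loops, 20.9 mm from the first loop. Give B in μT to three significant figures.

B ≈ 157 μT

Each loop contributes B = μ₀IR²/[2(R²+z²)^(3/2)] on the axis, with z measured from that loop.
Loop 1 (z = 0.0209 m): B₁ = 4.78×10⁻⁵ T. Loop 2 (z = 0.0065 m): B₂ = 1.09×10⁻⁴ T.
The fields add: B = B₁ + B₂ = 1.57×10⁻⁴ T.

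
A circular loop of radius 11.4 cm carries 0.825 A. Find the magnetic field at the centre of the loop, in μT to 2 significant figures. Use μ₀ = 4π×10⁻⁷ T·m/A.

B ≈ 4.5 μT

At the centre of a circular loop the Biot–Savart law gives B = μ₀I/(2R).
B = (4π×10⁻⁷ × 0.825) / (2 × 0.114) = 4.55×10⁻⁶ T.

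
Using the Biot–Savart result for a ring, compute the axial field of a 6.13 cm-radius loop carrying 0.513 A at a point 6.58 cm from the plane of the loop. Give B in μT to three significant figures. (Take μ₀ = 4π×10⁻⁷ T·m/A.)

On the axis of a circular loop, B = μ₀IR² / [2(R²+z²)^(3/2)].
R² + z² = (0.0613)² + (0.0658)² = 0.008087 m², and (R²+z²)^(3/2) = 7.27×10⁻⁴ m³.
B = (4π×10⁻⁷ × 0.513 × 0.003758) / (2 × 7.27×10⁻⁴) = 1.67×10⁻⁶ T.

B ≈ 1.67 μT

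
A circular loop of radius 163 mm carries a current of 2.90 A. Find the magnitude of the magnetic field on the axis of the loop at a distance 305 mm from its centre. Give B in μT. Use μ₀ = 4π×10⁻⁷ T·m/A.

B ≈ 1.17 μT

On the axis of a circular loop, B = μ₀IR² / [2(R²+z²)^(3/2)].
R² + z² = (0.163)² + (0.305)² = 0.1196 m², and (R²+z²)^(3/2) = 4.14×10⁻² m³.
B = (4π×10⁻⁷ × 2.90 × 0.02657) / (2 × 4.14×10⁻²) = 1.17×10⁻⁶ T.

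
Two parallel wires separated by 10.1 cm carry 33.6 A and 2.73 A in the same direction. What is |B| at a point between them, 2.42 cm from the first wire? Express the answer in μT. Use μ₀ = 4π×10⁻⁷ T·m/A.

Each long wire gives B = μ₀I/(2πd). Distances are d₁ = 0.0242 m and d₂ = 0.0768 m.
B₁ = 2.78×10⁻⁴ T, B₂ = 7.11×10⁻⁶ T.
Between parallel currents the two contributions point in opposite directions, so they subtract. B = |B₁ − B₂| = |2.78×10⁻⁴ − 7.11×10⁻⁶| = 2.71×10⁻⁴ T.

B ≈ 271 μT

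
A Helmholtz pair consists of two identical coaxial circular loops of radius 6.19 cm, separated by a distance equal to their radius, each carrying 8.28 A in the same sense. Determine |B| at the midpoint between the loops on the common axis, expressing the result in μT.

Each loop contributes B = μ₀IR²/[2(R²+z²)^(3/2)] on the axis, with z measured from that loop.
Loop 1 (z = 0.03095 m): B₁ = 6.01×10⁻⁵ T. Loop 2 (z = 0.03095 m): B₂ = 6.01×10⁻⁵ T.
The fields add: B = B₁ + B₂ = 1.20×10⁻⁴ T.

B ≈ 120 μT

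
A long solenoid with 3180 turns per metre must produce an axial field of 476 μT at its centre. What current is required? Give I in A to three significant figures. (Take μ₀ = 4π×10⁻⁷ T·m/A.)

I ≈ 0.119 A

Inside a long solenoid B = μ₀nI with n = 3180 m⁻¹, so I = B/(μ₀n).
I = 4.76×10⁻⁴ / (4π×10⁻⁷ × 3180) = 0.119 A.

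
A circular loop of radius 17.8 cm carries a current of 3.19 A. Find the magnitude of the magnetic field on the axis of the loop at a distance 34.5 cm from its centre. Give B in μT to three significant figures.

B ≈ 1.09 μT

On the axis of a circular loop, B = μ₀IR² / [2(R²+z²)^(3/2)].
R² + z² = (0.178)² + (0.345)² = 0.1507 m², and (R²+z²)^(3/2) = 5.85×10⁻² m³.
B = (4π×10⁻⁷ × 3.19 × 0.03168) / (2 × 5.85×10⁻²) = 1.09×10⁻⁶ T.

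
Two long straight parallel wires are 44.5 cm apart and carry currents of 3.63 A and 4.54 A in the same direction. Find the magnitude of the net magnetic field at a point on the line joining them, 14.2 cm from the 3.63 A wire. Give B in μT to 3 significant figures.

B ≈ 2.12 μT

Each long wire gives B = μ₀I/(2πd). Distances are d₁ = 0.142 m and d₂ = 0.303 m.
B₁ = 5.11×10⁻⁶ T, B₂ = 3.00×10⁻⁶ T.
Between parallel currents the two contributions point in opposite directions, so they subtract. B = |B₁ − B₂| = |5.11×10⁻⁶ − 3.00×10⁻⁶| = 2.12×10⁻⁶ T.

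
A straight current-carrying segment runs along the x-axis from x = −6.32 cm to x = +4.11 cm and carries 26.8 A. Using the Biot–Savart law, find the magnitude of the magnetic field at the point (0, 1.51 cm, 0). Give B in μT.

For a finite straight segment, B = (μ₀I/4πd)(sinθ₁ + sinθ₂), where θ₁, θ₂ are the angles from the perpendicular to each end.
The perpendicular distance is d = 0.0151 m; the end-offsets along the wire are a = 0.0632 m and b = 0.0411 m.
sinθ₁ = 0.0632/√(0.0632²+0.0151²) = 0.9726; sinθ₂ = 0.0411/√(0.0411²+0.0151²) = 0.9387.
B = (4π×10⁻⁷ × 26.8) / (4π × 0.0151) × (0.9726 + 0.9387) = 3.39×10⁻⁴ T.

B ≈ 339 μT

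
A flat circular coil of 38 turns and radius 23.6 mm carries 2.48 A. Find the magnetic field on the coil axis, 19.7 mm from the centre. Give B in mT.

For an N-turn flat coil, B = Nμ₀IR²/[2(R²+z²)^(3/2)] with R = 0.0236 m, z = 0.0197 m.
B = 38 × 2.99×10⁻⁵ T = 1.14×10⁻³ T.

B ≈ 1.14 mT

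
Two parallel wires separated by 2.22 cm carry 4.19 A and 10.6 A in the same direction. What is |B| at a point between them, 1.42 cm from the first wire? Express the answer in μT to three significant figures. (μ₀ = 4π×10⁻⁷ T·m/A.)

B ≈ 206 μT

Each long wire gives B = μ₀I/(2πd). Distances are d₁ = 0.0142 m and d₂ = 0.008 m.
B₁ = 5.90×10⁻⁵ T, B₂ = 2.65×10⁻⁴ T.
Between parallel currents the two contributions point in opposite directions, so they subtract. B = |B₁ − B₂| = |5.90×10⁻⁵ − 2.65×10⁻⁴| = 2.06×10⁻⁴ T.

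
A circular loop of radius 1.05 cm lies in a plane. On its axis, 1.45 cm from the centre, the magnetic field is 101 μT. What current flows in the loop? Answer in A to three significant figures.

I ≈ 8.37 A

On the axis of a loop, B = μ₀IR²/[2(R²+z²)^(3/2)], so I = 2B(R²+z²)^(3/2)/(μ₀R²).
R² + z² = 0.0001103 + 0.0002102 = 0.0003205 m²; raised to 3/2 gives 5.74×10⁻⁶ m³.
I = 2 × 1.01×10⁻⁴ × 5.74×10⁻⁶ / (1.26×10⁻⁶ × 0.0001103) = 8.37 A.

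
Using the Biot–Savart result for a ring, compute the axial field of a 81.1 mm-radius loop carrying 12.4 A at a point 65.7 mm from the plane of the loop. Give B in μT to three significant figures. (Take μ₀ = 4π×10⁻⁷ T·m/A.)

B ≈ 45.1 μT

On the axis of a circular loop, B = μ₀IR² / [2(R²+z²)^(3/2)].
R² + z² = (0.0811)² + (0.0657)² = 0.01089 m², and (R²+z²)^(3/2) = 1.14×10⁻³ m³.
B = (4π×10⁻⁷ × 12.4 × 0.006577) / (2 × 1.14×10⁻³) = 4.51×10⁻⁵ T.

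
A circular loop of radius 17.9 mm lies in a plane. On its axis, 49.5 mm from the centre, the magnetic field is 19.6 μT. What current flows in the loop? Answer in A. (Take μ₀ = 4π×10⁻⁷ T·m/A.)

On the axis of a loop, B = μ₀IR²/[2(R²+z²)^(3/2)], so I = 2B(R²+z²)^(3/2)/(μ₀R²).
R² + z² = 0.0003204 + 0.00245 = 0.002771 m²; raised to 3/2 gives 1.46×10⁻⁴ m³.
I = 2 × 1.96×10⁻⁵ × 1.46×10⁻⁴ / (1.26×10⁻⁶ × 0.0003204) = 14.2 A.

I ≈ 14.2 A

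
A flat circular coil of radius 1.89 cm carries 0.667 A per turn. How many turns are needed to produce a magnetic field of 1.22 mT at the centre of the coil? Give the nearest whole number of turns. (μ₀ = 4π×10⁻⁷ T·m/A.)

For an N-turn coil, B = Nμ₀I/(2R). A single turn gives B₁ = 2.22×10⁻⁵ T with R = 0.0189 m.
N = B/B₁ = 1.22×10⁻³ / 2.22×10⁻⁵ = 55.02.

N = 55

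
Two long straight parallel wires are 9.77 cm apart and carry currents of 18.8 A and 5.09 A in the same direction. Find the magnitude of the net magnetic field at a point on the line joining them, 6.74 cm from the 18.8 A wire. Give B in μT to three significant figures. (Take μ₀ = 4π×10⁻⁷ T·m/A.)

Each long wire gives B = μ₀I/(2πd). Distances are d₁ = 0.0674 m and d₂ = 0.0303 m.
B₁ = 5.58×10⁻⁵ T, B₂ = 3.36×10⁻⁵ T.
Between parallel currents the two contributions point in opposite directions, so they subtract. B = |B₁ − B₂| = |5.58×10⁻⁵ − 3.36×10⁻⁵| = 2.22×10⁻⁵ T.

B ≈ 22.2 μT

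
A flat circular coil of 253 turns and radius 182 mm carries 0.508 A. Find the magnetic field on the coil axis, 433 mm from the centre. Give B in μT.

For an N-turn flat coil, B = Nμ₀IR²/[2(R²+z²)^(3/2)] with R = 0.182 m, z = 0.433 m.
B = 253 × 1.02×10⁻⁷ T = 2.58×10⁻⁵ T.

B ≈ 25.8 μT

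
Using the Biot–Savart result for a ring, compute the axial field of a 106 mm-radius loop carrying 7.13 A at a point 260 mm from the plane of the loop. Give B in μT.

B ≈ 2.27 μT

On the axis of a circular loop, B = μ₀IR² / [2(R²+z²)^(3/2)].
R² + z² = (0.106)² + (0.26)² = 0.07884 m², and (R²+z²)^(3/2) = 2.21×10⁻² m³.
B = (4π×10⁻⁷ × 7.13 × 0.01124) / (2 × 2.21×10⁻²) = 2.27×10⁻⁶ T.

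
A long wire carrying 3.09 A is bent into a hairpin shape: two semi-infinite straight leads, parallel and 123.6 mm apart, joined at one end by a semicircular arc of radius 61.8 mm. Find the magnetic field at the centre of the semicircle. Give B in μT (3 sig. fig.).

B ≈ 25.7 μT

The semicircular arc contributes B_arc = μ₀I·π/(4πR) = μ₀I/(4R) = 1.57×10⁻⁵ T.
Each semi-infinite lead is at perpendicular distance R = 0.0618 m from the centre, with the perpendicular foot at its near end, so it contributes μ₀I/(4πR); both point the same way, together 1.00×10⁻⁵ T.
Arc and leads all point the same direction: B = 1.57×10⁻⁵ + 1.00×10⁻⁵ = 2.57×10⁻⁵ T.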